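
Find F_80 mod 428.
21

Matrix identity: Q^n = [[F_(n+1), F_n], [F_n, F_(n-1)]] with Q = [[1,1],[1,0]].
n = 80 = 1010000₂. Square-and-multiply, entries mod 428:
Q^1 = [[1,1],[1,0]]
Q^2 = (Q^1)² = [[2,1],[1,1]]
Q^5 = (Q^2)²·Q = [[8,5],[5,3]]
Q^10 = (Q^5)² = [[89,55],[55,34]]
Q^20 = (Q^10)² = [[246,345],[345,329]]
Q^40 = (Q^20)² = [[209,211],[211,426]]
Q^80 = (Q^40)² = [[34,21],[21,13]]
F_80 mod 428 = Q^80[0][1] = 21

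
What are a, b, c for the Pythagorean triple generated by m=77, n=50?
(3429, 7700, 8429)

Euclid's formula: a = m² - n², b = 2mn, c = m² + n²
m = 77, n = 50
a = 77² - 50² = 5929 - 2500 = 3429
b = 2 × 77 × 50 = 7700
c = 77² + 50² = 5929 + 2500 = 8429
Verification: 3429² + 7700² = 11758041 + 59290000 = 71048041 = 8429² ✓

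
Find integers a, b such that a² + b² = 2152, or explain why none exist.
6² + 46² (a=6, b=46)

Factorization: 2152 = 2^3 × 269
By Fermat: n is sum of two squares iff every prime p ≡ 3 (mod 4) appears to even power.
All primes ≡ 3 (mod 4) appear to even power.
Search a = 0, 1, 2, … for 2152 - a² a perfect square: first hit at a = 6: 2152 - 36 = 2116 = 46².
2152 = 6² + 46² = 36 + 2116 ✓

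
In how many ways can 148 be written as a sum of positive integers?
33549419497

p(n) counts ways to write n as a sum of positive integers (order ignored).
Euler's pentagonal recurrence: p(k) = p(k-1) + p(k-2) - p(k-5) - p(k-7) + p(k-12) + p(k-15) - ... (offsets j(3j∓1)/2, signs ++--, p(0)=1, p(<0)=0).
DP table for k = 0..147: p(0)=1, p(1)=1, p(2)=2, p(3)=3, p(4)=5, p(5)=7, p(6)=11, p(7)=15, p(8)=22, p(9)=30, p(10)=42, p(11)=56, p(12)=77, p(13)=101, p(14)=135, p(15)=176, p(16)=231, p(17)=297, p(18)=385, p(19)=490, p(20)=627, p(21)=792, p(22)=1002, p(23)=1255, p(24)=1575, p(25)=1958, p(26)=2436, p(27)=3010, p(28)=3718, p(29)=4565, p(30)=5604, p(31)=6842, p(32)=8349, p(33)=10143, p(34)=12310, p(35)=14883, p(36)=17977, p(37)=21637, p(38)=26015, p(39)=31185, p(40)=37338, p(41)=44583, p(42)=53174, p(43)=63261, p(44)=75175, p(45)=89134, p(46)=105558, p(47)=124754, p(48)=147273, p(49)=173525, p(50)=204226, p(51)=239943, p(52)=281589, p(53)=329931, p(54)=386155, p(55)=451276, p(56)=526823, p(57)=614154, p(58)=715220, p(59)=831820, p(60)=966467, p(61)=1121505, p(62)=1300156, p(63)=1505499, p(64)=1741630, p(65)=2012558, p(66)=2323520, p(67)=2679689, p(68)=3087735, p(69)=3554345, p(70)=4087968, p(71)=4697205, p(72)=5392783, p(73)=6185689, p(74)=7089500, p(75)=8118264, p(76)=9289091, p(77)=10619863, p(78)=12132164, p(79)=13848650, p(80)=15796476, p(81)=18004327, p(82)=20506255, p(83)=23338469, p(84)=26543660, p(85)=30167357, p(86)=34262962, p(87)=38887673, p(88)=44108109, p(89)=49995925, p(90)=56634173, p(91)=64112359, p(92)=72533807, p(93)=82010177, p(94)=92669720, p(95)=104651419, p(96)=118114304, p(97)=133230930, p(98)=150198136, p(99)=169229875, p(100)=190569292, p(101)=214481126, p(102)=241265379, p(103)=271248950, p(104)=304801365, p(105)=342325709, p(106)=384276336, p(107)=431149389, p(108)=483502844, p(109)=541946240, p(110)=607163746, p(111)=679903203, p(112)=761002156, p(113)=851376628, p(114)=952050665, p(115)=1064144451, p(116)=1188908248, p(117)=1327710076, p(118)=1482074143, p(119)=1653668665, p(120)=1844349560, p(121)=2056148051, p(122)=2291320912, p(123)=2552338241, p(124)=2841940500, p(125)=3163127352, p(126)=3519222692, p(127)=3913864295, p(128)=4351078600, p(129)=4835271870, p(130)=5371315400, p(131)=5964539504, p(132)=6620830889, p(133)=7346629512, p(134)=8149040695, p(135)=9035836076, p(136)=10015581680, p(137)=11097645016, p(138)=12292341831, p(139)=13610949895, p(140)=15065878135, p(141)=16670689208, p(142)=18440293320, p(143)=20390982757, p(144)=22540654445, p(145)=24908858009, p(146)=27517052599, p(147)=30388671978.
Final step: p(148) = p(147) + p(146) - p(143) - p(141) + p(136) + p(133) - p(126) - p(122) + p(113) + p(108) - p(97) - p(91) + p(78) + p(71) - p(56) - p(48) + p(31) + p(22) - p(3)
= 30388671978 + 27517052599 - 20390982757 - 16670689208 + 10015581680 + 7346629512 - 3519222692 - 2291320912 + 851376628 + 483502844 - 133230930 - 64112359 + 12132164 + 4697205 - 526823 - 147273 + 6842 + 1002 - 3
= 33549419497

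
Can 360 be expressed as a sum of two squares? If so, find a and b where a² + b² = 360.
6² + 18² (a=6, b=18)

Factorization: 360 = 2^3 × 3^2 × 5
By Fermat: n is sum of two squares iff every prime p ≡ 3 (mod 4) appears to even power.
All primes ≡ 3 (mod 4) appear to even power.
Search a = 0, 1, 2, … for 360 - a² a perfect square: first hit at a = 6: 360 - 36 = 324 = 18².
360 = 6² + 18² = 36 + 324 ✓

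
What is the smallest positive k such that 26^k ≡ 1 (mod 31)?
6

31 is prime, so ord(26) divides φ(31) = 30.
Divisors of 30: 1, 2, 3, 5, 6, 10, 15, 30.
Repeated squaring: 26^1 ≡ 26, 26^2 ≡ 25, 26^4 ≡ 5, 26^8 ≡ 25, 26^16 ≡ 5 (mod 31).
Test 26^d mod 31 for each divisor d in increasing order:
26^1 ≡ 26
26^2 ≡ 25
26^3 = 26^2·26^1 ≡ 30
26^5 = 26^4·26^1 ≡ 6
26^6 = 26^4·26^2 ≡ 1  ← first divisor giving 1
The order is 6.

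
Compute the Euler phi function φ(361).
342

361 = 19^2
φ(n) = n × ∏(1 - 1/p) for each prime p dividing n
φ(361) = 361 × (1 - 1/19) = 342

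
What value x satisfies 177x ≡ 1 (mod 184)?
105

gcd(177, 184) = 1, so the inverse exists.
Extended Euclidean algorithm on (184, 177):
184 = 1 × 177 + 7  ⟹  7 = (1)·184 + (-1)·177
177 = 25 × 7 + 2  ⟹  2 = (-25)·184 + (26)·177
7 = 3 × 2 + 1  ⟹  1 = (76)·184 + (-79)·177
So (-79)·177 ≡ 1 (mod 184), i.e. 177^(-1) ≡ -79 ≡ 105 (mod 184).
Check: 177 × 105 = 18585 ≡ 1 (mod 184)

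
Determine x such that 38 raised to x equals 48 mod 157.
46

Baby-step giant-step with step n = ⌈√157⌉ = 13.
Baby steps 38^j mod 157 (j:value) for j=0..12: 0:1, 1:38, 2:31, 3:79, 4:19, 5:94, 6:118, 7:88, 8:47, 9:59, 10:44, 11:102, 12:108.
Giant-step multiplier: 38^(-13) ≡ 38^(156-13) = 38^143 ≡ 50 (mod 157).
Giant steps γ_i = 48·50^i mod 157: γ_0=48, γ_1=45, γ_2=52, γ_3=88 (in table at j=7).
x = i·n + j = 3·13 + 7 = 46.
Check: 38^46 ≡ 48 (mod 157).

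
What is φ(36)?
12

36 = 2^2 × 3^2
φ(n) = n × ∏(1 - 1/p) for each prime p dividing n
φ(36) = 36 × (1 - 1/2) × (1 - 1/3) = 12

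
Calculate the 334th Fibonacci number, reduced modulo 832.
415

Matrix identity: Q^n = [[F_(n+1), F_n], [F_n, F_(n-1)]] with Q = [[1,1],[1,0]].
n = 334 = 101001110₂. Square-and-multiply, entries mod 832:
Q^1 = [[1,1],[1,0]]
Q^2 = (Q^1)² = [[2,1],[1,1]]
Q^5 = (Q^2)²·Q = [[8,5],[5,3]]
Q^10 = (Q^5)² = [[89,55],[55,34]]
Q^20 = (Q^10)² = [[130,109],[109,21]]
Q^41 = (Q^20)²·Q = [[312,493],[493,651]]
Q^83 = (Q^41)²·Q = [[624,105],[105,519]]
Q^167 = (Q^83)²·Q = [[416,209],[209,207]]
Q^334 = (Q^167)² = [[417,415],[415,2]]
F_334 mod 832 = Q^334[0][1] = 415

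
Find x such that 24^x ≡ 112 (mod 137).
86

Baby-step giant-step with step n = ⌈√137⌉ = 12.
Baby steps 24^j mod 137 (j:value) for j=0..11: 0:1, 1:24, 2:28, 3:124, 4:99, 5:47, 6:32, 7:83, 8:74, 9:132, 10:17, 11:134.
Giant-step multiplier: 24^(-12) ≡ 24^(136-12) = 24^124 ≡ 78 (mod 137).
Giant steps γ_i = 112·78^i mod 137: γ_0=112, γ_1=105, γ_2=107, γ_3=126, γ_4=101, γ_5=69, γ_6=39, γ_7=28 (in table at j=2).
x = i·n + j = 7·12 + 2 = 86.
Check: 24^86 ≡ 112 (mod 137).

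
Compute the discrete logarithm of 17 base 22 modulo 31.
11

Baby-step giant-step with step n = ⌈√31⌉ = 6.
Baby steps 22^j mod 31 (j:value) for j=0..5: 0:1, 1:22, 2:19, 3:15, 4:20, 5:6.
Giant-step multiplier: 22^(-6) ≡ 22^(30-6) = 22^24 ≡ 4 (mod 31).
Giant steps γ_i = 17·4^i mod 31: γ_0=17, γ_1=6 (in table at j=5).
x = i·n + j = 1·6 + 5 = 11.
Check: 22^11 ≡ 17 (mod 31).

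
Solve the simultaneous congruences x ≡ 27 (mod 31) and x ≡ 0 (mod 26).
182

Using Chinese Remainder Theorem:
M = 31 × 26 = 806
M1 = 26, M2 = 31
y1 = 26^(-1) mod 31 = 6
y2 = 31^(-1) mod 26 = 21
x = (27×26×6 + 0×31×21) mod 806 = 182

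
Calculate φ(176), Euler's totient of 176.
80

176 = 2^4 × 11
φ(n) = n × ∏(1 - 1/p) for each prime p dividing n
φ(176) = 176 × (1 - 1/2) × (1 - 1/11) = 80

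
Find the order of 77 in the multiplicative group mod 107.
106

107 is prime, so ord(77) divides φ(107) = 106.
Divisors of 106: 1, 2, 53, 106.
Repeated squaring: 77^1 ≡ 77, 77^2 ≡ 44, 77^4 ≡ 10, 77^8 ≡ 100, 77^16 ≡ 49, 77^32 ≡ 47, 77^64 ≡ 69 (mod 107).
Test 77^d mod 107 for each divisor d in increasing order:
77^1 ≡ 77
77^2 ≡ 44
77^53 = 77^32·77^16·77^4·77^1 ≡ 106
77^106 = 77^64·77^32·77^8·77^2 ≡ 1  ← first divisor giving 1
The order is 106.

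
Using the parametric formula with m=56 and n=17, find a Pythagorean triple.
(2847, 1904, 3425)

Euclid's formula: a = m² - n², b = 2mn, c = m² + n²
m = 56, n = 17
a = 56² - 17² = 3136 - 289 = 2847
b = 2 × 56 × 17 = 1904
c = 56² + 17² = 3136 + 289 = 3425
Verification: 2847² + 1904² = 8105409 + 3625216 = 11730625 = 3425² ✓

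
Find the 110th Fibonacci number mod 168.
41

Matrix identity: Q^n = [[F_(n+1), F_n], [F_n, F_(n-1)]] with Q = [[1,1],[1,0]].
n = 110 = 1101110₂. Square-and-multiply, entries mod 168:
Q^1 = [[1,1],[1,0]]
Q^3 = (Q^1)²·Q = [[3,2],[2,1]]
Q^6 = (Q^3)² = [[13,8],[8,5]]
Q^13 = (Q^6)²·Q = [[41,65],[65,144]]
Q^27 = (Q^13)²·Q = [[123,26],[26,97]]
Q^55 = (Q^27)²·Q = [[21,13],[13,8]]
Q^110 = (Q^55)² = [[106,41],[41,65]]
F_110 mod 168 = Q^110[0][1] = 41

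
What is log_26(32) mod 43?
3

Baby-step giant-step with step n = ⌈√43⌉ = 7.
Baby steps 26^j mod 43 (j:value) for j=0..6: 0:1, 1:26, 2:31, 3:32, 4:15, 5:3, 6:35.
h = 32 is already in the table at j=3, so x = 3.
Check: 26^3 ≡ 32 (mod 43).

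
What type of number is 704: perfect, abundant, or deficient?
abundant

Proper divisors of 704: sum = 1 + 2 + 4 + 8 + 11 + 16 + 22 + 32 + 44 + 64 + 88 + 176 + 352 = 820
Since 820 > 704, 704 is abundant.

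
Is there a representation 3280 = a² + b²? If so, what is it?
12² + 56² (a=12, b=56)

Factorization: 3280 = 2^4 × 5 × 41
By Fermat: n is sum of two squares iff every prime p ≡ 3 (mod 4) appears to even power.
All primes ≡ 3 (mod 4) appear to even power.
Search a = 0, 1, 2, … for 3280 - a² a perfect square: first hit at a = 12: 3280 - 144 = 3136 = 56².
3280 = 12² + 56² = 144 + 3136 ✓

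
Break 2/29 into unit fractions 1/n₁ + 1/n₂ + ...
1/15 + 1/435

Greedy algorithm:
2/29: ceiling(29/2) = 15, use 1/15
1/435: ceiling(435/1) = 435, use 1/435
Result: 2/29 = 1/15 + 1/435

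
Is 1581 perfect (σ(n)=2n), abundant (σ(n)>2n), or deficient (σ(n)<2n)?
deficient

Proper divisors of 1581: sum = 1 + 3 + 17 + 31 + 51 + 93 + 527 = 723
Since 723 < 1581, 1581 is deficient.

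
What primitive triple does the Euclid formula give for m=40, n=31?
(639, 2480, 2561)

Euclid's formula: a = m² - n², b = 2mn, c = m² + n²
m = 40, n = 31
a = 40² - 31² = 1600 - 961 = 639
b = 2 × 40 × 31 = 2480
c = 40² + 31² = 1600 + 961 = 2561
Verification: 639² + 2480² = 408321 + 6150400 = 6558721 = 2561² ✓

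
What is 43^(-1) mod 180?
67

gcd(43, 180) = 1, so the inverse exists.
Extended Euclidean algorithm on (180, 43):
180 = 4 × 43 + 8  ⟹  8 = (1)·180 + (-4)·43
43 = 5 × 8 + 3  ⟹  3 = (-5)·180 + (21)·43
8 = 2 × 3 + 2  ⟹  2 = (11)·180 + (-46)·43
3 = 1 × 2 + 1  ⟹  1 = (-16)·180 + (67)·43
So (67)·43 ≡ 1 (mod 180), i.e. 43^(-1) ≡ 67 (mod 180).
Check: 43 × 67 = 2881 ≡ 1 (mod 180)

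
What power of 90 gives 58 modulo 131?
52

Baby-step giant-step with step n = ⌈√131⌉ = 12.
Baby steps 90^j mod 131 (j:value) for j=0..11: 0:1, 1:90, 2:109, 3:116, 4:91, 5:68, 6:94, 7:76, 8:28, 9:31, 10:39, 11:104.
Giant-step multiplier: 90^(-12) ≡ 90^(130-12) = 90^118 ≡ 20 (mod 131).
Giant steps γ_i = 58·20^i mod 131: γ_0=58, γ_1=112, γ_2=13, γ_3=129, γ_4=91 (in table at j=4).
x = i·n + j = 4·12 + 4 = 52.
Check: 90^52 ≡ 58 (mod 131).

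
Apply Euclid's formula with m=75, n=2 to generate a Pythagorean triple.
(5621, 300, 5629)

Euclid's formula: a = m² - n², b = 2mn, c = m² + n²
m = 75, n = 2
a = 75² - 2² = 5625 - 4 = 5621
b = 2 × 75 × 2 = 300
c = 75² + 2² = 5625 + 4 = 5629
Verification: 5621² + 300² = 31595641 + 90000 = 31685641 = 5629² ✓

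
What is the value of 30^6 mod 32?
0

Repeated squaring. Binary of 6 = 110.
30^1 ≡ 30 (mod 32); 30^2 ≡ 4 (mod 32); 30^4 ≡ 16 (mod 32)
30^6 = 30^2 × 30^4 ≡ 0 (mod 32)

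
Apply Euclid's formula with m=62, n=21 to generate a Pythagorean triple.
(3403, 2604, 4285)

Euclid's formula: a = m² - n², b = 2mn, c = m² + n²
m = 62, n = 21
a = 62² - 21² = 3844 - 441 = 3403
b = 2 × 62 × 21 = 2604
c = 62² + 21² = 3844 + 441 = 4285
Verification: 3403² + 2604² = 11580409 + 6780816 = 18361225 = 4285² ✓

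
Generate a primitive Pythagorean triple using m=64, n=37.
(2727, 4736, 5465)

Euclid's formula: a = m² - n², b = 2mn, c = m² + n²
m = 64, n = 37
a = 64² - 37² = 4096 - 1369 = 2727
b = 2 × 64 × 37 = 4736
c = 64² + 37² = 4096 + 1369 = 5465
Verification: 2727² + 4736² = 7436529 + 22429696 = 29866225 = 5465² ✓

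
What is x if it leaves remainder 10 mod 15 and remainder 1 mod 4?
25

Using Chinese Remainder Theorem:
M = 15 × 4 = 60
M1 = 4, M2 = 15
y1 = 4^(-1) mod 15 = 4
y2 = 15^(-1) mod 4 = 3
x = (10×4×4 + 1×15×3) mod 60 = 25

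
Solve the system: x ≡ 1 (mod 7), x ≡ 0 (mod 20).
120

Using Chinese Remainder Theorem:
M = 7 × 20 = 140
M1 = 20, M2 = 7
y1 = 20^(-1) mod 7 = 6
y2 = 7^(-1) mod 20 = 3
x = (1×20×6 + 0×7×3) mod 140 = 120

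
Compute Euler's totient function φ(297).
180

297 = 3^3 × 11
φ(n) = n × ∏(1 - 1/p) for each prime p dividing n
φ(297) = 297 × (1 - 1/3) × (1 - 1/11) = 180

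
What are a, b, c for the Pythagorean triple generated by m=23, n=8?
(465, 368, 593)

Euclid's formula: a = m² - n², b = 2mn, c = m² + n²
m = 23, n = 8
a = 23² - 8² = 529 - 64 = 465
b = 2 × 23 × 8 = 368
c = 23² + 8² = 529 + 64 = 593
Verification: 465² + 368² = 216225 + 135424 = 351649 = 593² ✓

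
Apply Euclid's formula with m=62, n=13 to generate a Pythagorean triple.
(3675, 1612, 4013)

Euclid's formula: a = m² - n², b = 2mn, c = m² + n²
m = 62, n = 13
a = 62² - 13² = 3844 - 169 = 3675
b = 2 × 62 × 13 = 1612
c = 62² + 13² = 3844 + 169 = 4013
Verification: 3675² + 1612² = 13505625 + 2598544 = 16104169 = 4013² ✓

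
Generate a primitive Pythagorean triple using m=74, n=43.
(3627, 6364, 7325)

Euclid's formula: a = m² - n², b = 2mn, c = m² + n²
m = 74, n = 43
a = 74² - 43² = 5476 - 1849 = 3627
b = 2 × 74 × 43 = 6364
c = 74² + 43² = 5476 + 1849 = 7325
Verification: 3627² + 6364² = 13155129 + 40500496 = 53655625 = 7325² ✓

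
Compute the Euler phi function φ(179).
178

179 = 179
φ(n) = n × ∏(1 - 1/p) for each prime p dividing n
φ(179) = 179 × (1 - 1/179) = 178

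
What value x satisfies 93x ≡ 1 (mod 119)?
32

gcd(93, 119) = 1, so the inverse exists.
Extended Euclidean algorithm on (119, 93):
119 = 1 × 93 + 26  ⟹  26 = (1)·119 + (-1)·93
93 = 3 × 26 + 15  ⟹  15 = (-3)·119 + (4)·93
26 = 1 × 15 + 11  ⟹  11 = (4)·119 + (-5)·93
15 = 1 × 11 + 4  ⟹  4 = (-7)·119 + (9)·93
11 = 2 × 4 + 3  ⟹  3 = (18)·119 + (-23)·93
4 = 1 × 3 + 1  ⟹  1 = (-25)·119 + (32)·93
So (32)·93 ≡ 1 (mod 119), i.e. 93^(-1) ≡ 32 (mod 119).
Check: 93 × 32 = 2976 ≡ 1 (mod 119)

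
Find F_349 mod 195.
194

Matrix identity: Q^n = [[F_(n+1), F_n], [F_n, F_(n-1)]] with Q = [[1,1],[1,0]].
n = 349 = 101011101₂. Square-and-multiply, entries mod 195:
Q^1 = [[1,1],[1,0]]
Q^2 = (Q^1)² = [[2,1],[1,1]]
Q^5 = (Q^2)²·Q = [[8,5],[5,3]]
Q^10 = (Q^5)² = [[89,55],[55,34]]
Q^21 = (Q^10)²·Q = [[161,26],[26,135]]
Q^43 = (Q^21)²·Q = [[168,77],[77,91]]
Q^87 = (Q^43)²·Q = [[81,28],[28,53]]
Q^174 = (Q^87)² = [[130,47],[47,83]]
Q^349 = (Q^174)²·Q = [[65,194],[194,66]]
F_349 mod 195 = Q^349[0][1] = 194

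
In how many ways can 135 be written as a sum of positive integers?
9035836076

p(n) counts ways to write n as a sum of positive integers (order ignored).
Euler's pentagonal recurrence: p(k) = p(k-1) + p(k-2) - p(k-5) - p(k-7) + p(k-12) + p(k-15) - ... (offsets j(3j∓1)/2, signs ++--, p(0)=1, p(<0)=0).
DP table for k = 0..134: p(0)=1, p(1)=1, p(2)=2, p(3)=3, p(4)=5, p(5)=7, p(6)=11, p(7)=15, p(8)=22, p(9)=30, p(10)=42, p(11)=56, p(12)=77, p(13)=101, p(14)=135, p(15)=176, p(16)=231, p(17)=297, p(18)=385, p(19)=490, p(20)=627, p(21)=792, p(22)=1002, p(23)=1255, p(24)=1575, p(25)=1958, p(26)=2436, p(27)=3010, p(28)=3718, p(29)=4565, p(30)=5604, p(31)=6842, p(32)=8349, p(33)=10143, p(34)=12310, p(35)=14883, p(36)=17977, p(37)=21637, p(38)=26015, p(39)=31185, p(40)=37338, p(41)=44583, p(42)=53174, p(43)=63261, p(44)=75175, p(45)=89134, p(46)=105558, p(47)=124754, p(48)=147273, p(49)=173525, p(50)=204226, p(51)=239943, p(52)=281589, p(53)=329931, p(54)=386155, p(55)=451276, p(56)=526823, p(57)=614154, p(58)=715220, p(59)=831820, p(60)=966467, p(61)=1121505, p(62)=1300156, p(63)=1505499, p(64)=1741630, p(65)=2012558, p(66)=2323520, p(67)=2679689, p(68)=3087735, p(69)=3554345, p(70)=4087968, p(71)=4697205, p(72)=5392783, p(73)=6185689, p(74)=7089500, p(75)=8118264, p(76)=9289091, p(77)=10619863, p(78)=12132164, p(79)=13848650, p(80)=15796476, p(81)=18004327, p(82)=20506255, p(83)=23338469, p(84)=26543660, p(85)=30167357, p(86)=34262962, p(87)=38887673, p(88)=44108109, p(89)=49995925, p(90)=56634173, p(91)=64112359, p(92)=72533807, p(93)=82010177, p(94)=92669720, p(95)=104651419, p(96)=118114304, p(97)=133230930, p(98)=150198136, p(99)=169229875, p(100)=190569292, p(101)=214481126, p(102)=241265379, p(103)=271248950, p(104)=304801365, p(105)=342325709, p(106)=384276336, p(107)=431149389, p(108)=483502844, p(109)=541946240, p(110)=607163746, p(111)=679903203, p(112)=761002156, p(113)=851376628, p(114)=952050665, p(115)=1064144451, p(116)=1188908248, p(117)=1327710076, p(118)=1482074143, p(119)=1653668665, p(120)=1844349560, p(121)=2056148051, p(122)=2291320912, p(123)=2552338241, p(124)=2841940500, p(125)=3163127352, p(126)=3519222692, p(127)=3913864295, p(128)=4351078600, p(129)=4835271870, p(130)=5371315400, p(131)=5964539504, p(132)=6620830889, p(133)=7346629512, p(134)=8149040695.
Final step: p(135) = p(134) + p(133) - p(130) - p(128) + p(123) + p(120) - p(113) - p(109) + p(100) + p(95) - p(84) - p(78) + p(65) + p(58) - p(43) - p(35) + p(18) + p(9)
= 8149040695 + 7346629512 - 5371315400 - 4351078600 + 2552338241 + 1844349560 - 851376628 - 541946240 + 190569292 + 104651419 - 26543660 - 12132164 + 2012558 + 715220 - 63261 - 14883 + 385 + 30
= 9035836076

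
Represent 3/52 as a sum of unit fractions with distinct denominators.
1/18 + 1/468

Greedy algorithm:
3/52: ceiling(52/3) = 18, use 1/18
1/468: ceiling(468/1) = 468, use 1/468
Result: 3/52 = 1/18 + 1/468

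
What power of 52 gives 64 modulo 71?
46

Baby-step giant-step with step n = ⌈√71⌉ = 9.
Baby steps 52^j mod 71 (j:value) for j=0..8: 0:1, 1:52, 2:6, 3:28, 4:36, 5:26, 6:3, 7:14, 8:18.
Giant-step multiplier: 52^(-9) ≡ 52^(70-9) = 52^61 ≡ 11 (mod 71).
Giant steps γ_i = 64·11^i mod 71: γ_0=64, γ_1=65, γ_2=5, γ_3=55, γ_4=37, γ_5=52 (in table at j=1).
x = i·n + j = 5·9 + 1 = 46.
Check: 52^46 ≡ 64 (mod 71).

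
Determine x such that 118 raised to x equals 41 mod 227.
143

Baby-step giant-step with step n = ⌈√227⌉ = 16.
Baby steps 118^j mod 227 (j:value) for j=0..15: 0:1, 1:118, 2:77, 3:6, 4:27, 5:8, 6:36, 7:162, 8:48, 9:216, 10:64, 11:61, 12:161, 13:157, 14:139, 15:58.
Giant-step multiplier: 118^(-16) ≡ 118^(226-16) = 118^210 ≡ 207 (mod 227).
Giant steps γ_i = 41·207^i mod 227: γ_0=41, γ_1=88, γ_2=56, γ_3=15, γ_4=154, γ_5=98, γ_6=83, γ_7=156, γ_8=58 (in table at j=15).
x = i·n + j = 8·16 + 15 = 143.
Check: 118^143 ≡ 41 (mod 227).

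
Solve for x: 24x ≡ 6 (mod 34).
x ≡ 13 (mod 17)

gcd(24, 34) = 2, which divides 6, so solutions exist.
Divide through by 2: 12x ≡ 3 (mod 17).
Find 12^(-1) mod 17 by the extended Euclidean algorithm:
17 = 1 × 12 + 5  ⟹  5 = (1)·17 + (-1)·12
12 = 2 × 5 + 2  ⟹  2 = (-2)·17 + (3)·12
5 = 2 × 2 + 1  ⟹  1 = (5)·17 + (-7)·12
So (-7)·12 ≡ 1 (mod 17), i.e. 12^(-1) ≡ -7 ≡ 10 (mod 17).
x ≡ 10 × 3 = 30 ≡ 13 (mod 17).
Check: 24 × 13 = 312 ≡ 6 (mod 34).
x ≡ 13 (mod 17), giving 2 solutions mod 34.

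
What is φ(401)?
400

401 = 401
φ(n) = n × ∏(1 - 1/p) for each prime p dividing n
φ(401) = 401 × (1 - 1/401) = 400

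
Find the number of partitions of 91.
64112359

p(n) counts ways to write n as a sum of positive integers (order ignored).
Euler's pentagonal recurrence: p(k) = p(k-1) + p(k-2) - p(k-5) - p(k-7) + p(k-12) + p(k-15) - ... (offsets j(3j∓1)/2, signs ++--, p(0)=1, p(<0)=0).
DP table for k = 0..90: p(0)=1, p(1)=1, p(2)=2, p(3)=3, p(4)=5, p(5)=7, p(6)=11, p(7)=15, p(8)=22, p(9)=30, p(10)=42, p(11)=56, p(12)=77, p(13)=101, p(14)=135, p(15)=176, p(16)=231, p(17)=297, p(18)=385, p(19)=490, p(20)=627, p(21)=792, p(22)=1002, p(23)=1255, p(24)=1575, p(25)=1958, p(26)=2436, p(27)=3010, p(28)=3718, p(29)=4565, p(30)=5604, p(31)=6842, p(32)=8349, p(33)=10143, p(34)=12310, p(35)=14883, p(36)=17977, p(37)=21637, p(38)=26015, p(39)=31185, p(40)=37338, p(41)=44583, p(42)=53174, p(43)=63261, p(44)=75175, p(45)=89134, p(46)=105558, p(47)=124754, p(48)=147273, p(49)=173525, p(50)=204226, p(51)=239943, p(52)=281589, p(53)=329931, p(54)=386155, p(55)=451276, p(56)=526823, p(57)=614154, p(58)=715220, p(59)=831820, p(60)=966467, p(61)=1121505, p(62)=1300156, p(63)=1505499, p(64)=1741630, p(65)=2012558, p(66)=2323520, p(67)=2679689, p(68)=3087735, p(69)=3554345, p(70)=4087968, p(71)=4697205, p(72)=5392783, p(73)=6185689, p(74)=7089500, p(75)=8118264, p(76)=9289091, p(77)=10619863, p(78)=12132164, p(79)=13848650, p(80)=15796476, p(81)=18004327, p(82)=20506255, p(83)=23338469, p(84)=26543660, p(85)=30167357, p(86)=34262962, p(87)=38887673, p(88)=44108109, p(89)=49995925, p(90)=56634173.
Final step: p(91) = p(90) + p(89) - p(86) - p(84) + p(79) + p(76) - p(69) - p(65) + p(56) + p(51) - p(40) - p(34) + p(21) + p(14)
= 56634173 + 49995925 - 34262962 - 26543660 + 13848650 + 9289091 - 3554345 - 2012558 + 526823 + 239943 - 37338 - 12310 + 792 + 135
= 64112359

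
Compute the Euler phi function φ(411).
272

411 = 3 × 137
φ(n) = n × ∏(1 - 1/p) for each prime p dividing n
φ(411) = 411 × (1 - 1/3) × (1 - 1/137) = 272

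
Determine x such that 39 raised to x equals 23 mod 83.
78

Baby-step giant-step with step n = ⌈√83⌉ = 10.
Baby steps 39^j mod 83 (j:value) for j=0..9: 0:1, 1:39, 2:27, 3:57, 4:65, 5:45, 6:12, 7:53, 8:75, 9:20.
Giant-step multiplier: 39^(-10) ≡ 39^(82-10) = 39^72 ≡ 78 (mod 83).
Giant steps γ_i = 23·78^i mod 83: γ_0=23, γ_1=51, γ_2=77, γ_3=30, γ_4=16, γ_5=3, γ_6=68, γ_7=75 (in table at j=8).
x = i·n + j = 7·10 + 8 = 78.
Check: 39^78 ≡ 23 (mod 83).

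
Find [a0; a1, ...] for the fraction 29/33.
[0; 1, 7, 4]

Euclidean algorithm steps:
29 = 0 × 33 + 29
33 = 1 × 29 + 4
29 = 7 × 4 + 1
4 = 4 × 1 + 0
Continued fraction: [0; 1, 7, 4]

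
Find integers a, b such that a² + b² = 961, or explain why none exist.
0² + 31² (a=0, b=31)

Factorization: 961 = 31^2
By Fermat: n is sum of two squares iff every prime p ≡ 3 (mod 4) appears to even power.
All primes ≡ 3 (mod 4) appear to even power.
Search a = 0, 1, 2, … for 961 - a² a perfect square: first hit at a = 0: 961 - 0 = 961 = 31².
961 = 0² + 31² = 0 + 961 ✓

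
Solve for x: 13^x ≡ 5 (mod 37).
25

Baby-step giant-step with step n = ⌈√37⌉ = 7.
Baby steps 13^j mod 37 (j:value) for j=0..6: 0:1, 1:13, 2:21, 3:14, 4:34, 5:35, 6:11.
Giant-step multiplier: 13^(-7) ≡ 13^(36-7) = 13^29 ≡ 22 (mod 37).
Giant steps γ_i = 5·22^i mod 37: γ_0=5, γ_1=36, γ_2=15, γ_3=34 (in table at j=4).
x = i·n + j = 3·7 + 4 = 25.
Check: 13^25 ≡ 5 (mod 37).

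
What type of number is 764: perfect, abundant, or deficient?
deficient

Proper divisors of 764: sum = 1 + 2 + 4 + 191 + 382 = 580
Since 580 < 764, 764 is deficient.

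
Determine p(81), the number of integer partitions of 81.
18004327

p(n) counts ways to write n as a sum of positive integers (order ignored).
Euler's pentagonal recurrence: p(k) = p(k-1) + p(k-2) - p(k-5) - p(k-7) + p(k-12) + p(k-15) - ... (offsets j(3j∓1)/2, signs ++--, p(0)=1, p(<0)=0).
DP table for k = 0..80: p(0)=1, p(1)=1, p(2)=2, p(3)=3, p(4)=5, p(5)=7, p(6)=11, p(7)=15, p(8)=22, p(9)=30, p(10)=42, p(11)=56, p(12)=77, p(13)=101, p(14)=135, p(15)=176, p(16)=231, p(17)=297, p(18)=385, p(19)=490, p(20)=627, p(21)=792, p(22)=1002, p(23)=1255, p(24)=1575, p(25)=1958, p(26)=2436, p(27)=3010, p(28)=3718, p(29)=4565, p(30)=5604, p(31)=6842, p(32)=8349, p(33)=10143, p(34)=12310, p(35)=14883, p(36)=17977, p(37)=21637, p(38)=26015, p(39)=31185, p(40)=37338, p(41)=44583, p(42)=53174, p(43)=63261, p(44)=75175, p(45)=89134, p(46)=105558, p(47)=124754, p(48)=147273, p(49)=173525, p(50)=204226, p(51)=239943, p(52)=281589, p(53)=329931, p(54)=386155, p(55)=451276, p(56)=526823, p(57)=614154, p(58)=715220, p(59)=831820, p(60)=966467, p(61)=1121505, p(62)=1300156, p(63)=1505499, p(64)=1741630, p(65)=2012558, p(66)=2323520, p(67)=2679689, p(68)=3087735, p(69)=3554345, p(70)=4087968, p(71)=4697205, p(72)=5392783, p(73)=6185689, p(74)=7089500, p(75)=8118264, p(76)=9289091, p(77)=10619863, p(78)=12132164, p(79)=13848650, p(80)=15796476.
Final step: p(81) = p(80) + p(79) - p(76) - p(74) + p(69) + p(66) - p(59) - p(55) + p(46) + p(41) - p(30) - p(24) + p(11) + p(4)
= 15796476 + 13848650 - 9289091 - 7089500 + 3554345 + 2323520 - 831820 - 451276 + 105558 + 44583 - 5604 - 1575 + 56 + 5
= 18004327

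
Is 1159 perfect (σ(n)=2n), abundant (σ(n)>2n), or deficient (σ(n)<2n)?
deficient

Proper divisors of 1159: sum = 1 + 19 + 61 = 81
Since 81 < 1159, 1159 is deficient.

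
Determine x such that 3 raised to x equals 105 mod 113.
92

Baby-step giant-step with step n = ⌈√113⌉ = 11.
Baby steps 3^j mod 113 (j:value) for j=0..10: 0:1, 1:3, 2:9, 3:27, 4:81, 5:17, 6:51, 7:40, 8:7, 9:21, 10:63.
Giant-step multiplier: 3^(-11) ≡ 3^(112-11) = 3^101 ≡ 58 (mod 113).
Giant steps γ_i = 105·58^i mod 113: γ_0=105, γ_1=101, γ_2=95, γ_3=86, γ_4=16, γ_5=24, γ_6=36, γ_7=54, γ_8=81 (in table at j=4).
x = i·n + j = 8·11 + 4 = 92.
Check: 3^92 ≡ 105 (mod 113).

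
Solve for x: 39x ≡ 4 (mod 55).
x ≡ 41 (mod 55)

gcd(39, 55) = 1, which divides 4, so solutions exist.
Find 39^(-1) mod 55 by the extended Euclidean algorithm:
55 = 1 × 39 + 16  ⟹  16 = (1)·55 + (-1)·39
39 = 2 × 16 + 7  ⟹  7 = (-2)·55 + (3)·39
16 = 2 × 7 + 2  ⟹  2 = (5)·55 + (-7)·39
7 = 3 × 2 + 1  ⟹  1 = (-17)·55 + (24)·39
So (24)·39 ≡ 1 (mod 55), i.e. 39^(-1) ≡ 24 (mod 55).
x ≡ 24 × 4 = 96 ≡ 41 (mod 55).
Check: 39 × 41 = 1599 ≡ 4 (mod 55).
Unique solution: x ≡ 41 (mod 55)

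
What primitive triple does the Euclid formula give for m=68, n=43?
(2775, 5848, 6473)

Euclid's formula: a = m² - n², b = 2mn, c = m² + n²
m = 68, n = 43
a = 68² - 43² = 4624 - 1849 = 2775
b = 2 × 68 × 43 = 5848
c = 68² + 43² = 4624 + 1849 = 6473
Verification: 2775² + 5848² = 7700625 + 34199104 = 41899729 = 6473² ✓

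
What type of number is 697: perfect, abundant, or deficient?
deficient

Proper divisors of 697: sum = 1 + 17 + 41 = 59
Since 59 < 697, 697 is deficient.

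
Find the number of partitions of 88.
44108109

p(n) counts ways to write n as a sum of positive integers (order ignored).
Euler's pentagonal recurrence: p(k) = p(k-1) + p(k-2) - p(k-5) - p(k-7) + p(k-12) + p(k-15) - ... (offsets j(3j∓1)/2, signs ++--, p(0)=1, p(<0)=0).
DP table for k = 0..87: p(0)=1, p(1)=1, p(2)=2, p(3)=3, p(4)=5, p(5)=7, p(6)=11, p(7)=15, p(8)=22, p(9)=30, p(10)=42, p(11)=56, p(12)=77, p(13)=101, p(14)=135, p(15)=176, p(16)=231, p(17)=297, p(18)=385, p(19)=490, p(20)=627, p(21)=792, p(22)=1002, p(23)=1255, p(24)=1575, p(25)=1958, p(26)=2436, p(27)=3010, p(28)=3718, p(29)=4565, p(30)=5604, p(31)=6842, p(32)=8349, p(33)=10143, p(34)=12310, p(35)=14883, p(36)=17977, p(37)=21637, p(38)=26015, p(39)=31185, p(40)=37338, p(41)=44583, p(42)=53174, p(43)=63261, p(44)=75175, p(45)=89134, p(46)=105558, p(47)=124754, p(48)=147273, p(49)=173525, p(50)=204226, p(51)=239943, p(52)=281589, p(53)=329931, p(54)=386155, p(55)=451276, p(56)=526823, p(57)=614154, p(58)=715220, p(59)=831820, p(60)=966467, p(61)=1121505, p(62)=1300156, p(63)=1505499, p(64)=1741630, p(65)=2012558, p(66)=2323520, p(67)=2679689, p(68)=3087735, p(69)=3554345, p(70)=4087968, p(71)=4697205, p(72)=5392783, p(73)=6185689, p(74)=7089500, p(75)=8118264, p(76)=9289091, p(77)=10619863, p(78)=12132164, p(79)=13848650, p(80)=15796476, p(81)=18004327, p(82)=20506255, p(83)=23338469, p(84)=26543660, p(85)=30167357, p(86)=34262962, p(87)=38887673.
Final step: p(88) = p(87) + p(86) - p(83) - p(81) + p(76) + p(73) - p(66) - p(62) + p(53) + p(48) - p(37) - p(31) + p(18) + p(11)
= 38887673 + 34262962 - 23338469 - 18004327 + 9289091 + 6185689 - 2323520 - 1300156 + 329931 + 147273 - 21637 - 6842 + 385 + 56
= 44108109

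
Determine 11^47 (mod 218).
205

Repeated squaring. Binary of 47 = 101111.
11^1 ≡ 11 (mod 218); 11^2 ≡ 121 (mod 218); 11^4 ≡ 35 (mod 218); 11^8 ≡ 135 (mod 218); 11^16 ≡ 131 (mod 218); 11^32 ≡ 157 (mod 218)
11^47 = 11^1 × 11^2 × 11^4 × 11^8 × 11^32 ≡ 205 (mod 218)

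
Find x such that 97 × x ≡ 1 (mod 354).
73

gcd(97, 354) = 1, so the inverse exists.
Extended Euclidean algorithm on (354, 97):
354 = 3 × 97 + 63  ⟹  63 = (1)·354 + (-3)·97
97 = 1 × 63 + 34  ⟹  34 = (-1)·354 + (4)·97
63 = 1 × 34 + 29  ⟹  29 = (2)·354 + (-7)·97
34 = 1 × 29 + 5  ⟹  5 = (-3)·354 + (11)·97
29 = 5 × 5 + 4  ⟹  4 = (17)·354 + (-62)·97
5 = 1 × 4 + 1  ⟹  1 = (-20)·354 + (73)·97
So (73)·97 ≡ 1 (mod 354), i.e. 97^(-1) ≡ 73 (mod 354).
Check: 97 × 73 = 7081 ≡ 1 (mod 354)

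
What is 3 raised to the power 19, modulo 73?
70

Repeated squaring. Binary of 19 = 10011.
3^1 ≡ 3 (mod 73); 3^2 ≡ 9 (mod 73); 3^4 ≡ 8 (mod 73); 3^8 ≡ 64 (mod 73); 3^16 ≡ 8 (mod 73)
3^19 = 3^1 × 3^2 × 3^16 ≡ 70 (mod 73)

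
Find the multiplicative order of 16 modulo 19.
9

19 is prime, so ord(16) divides φ(19) = 18.
Divisors of 18: 1, 2, 3, 6, 9, 18.
Repeated squaring: 16^1 ≡ 16, 16^2 ≡ 9, 16^4 ≡ 5, 16^8 ≡ 6, 16^16 ≡ 17 (mod 19).
Test 16^d mod 19 for each divisor d in increasing order:
16^1 ≡ 16
16^2 ≡ 9
16^3 = 16^2·16^1 ≡ 11
16^6 = 16^4·16^2 ≡ 7
16^9 = 16^8·16^1 ≡ 1  ← first divisor giving 1
The order is 9.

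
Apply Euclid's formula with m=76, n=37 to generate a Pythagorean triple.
(4407, 5624, 7145)

Euclid's formula: a = m² - n², b = 2mn, c = m² + n²
m = 76, n = 37
a = 76² - 37² = 5776 - 1369 = 4407
b = 2 × 76 × 37 = 5624
c = 76² + 37² = 5776 + 1369 = 7145
Verification: 4407² + 5624² = 19421649 + 31629376 = 51051025 = 7145² ✓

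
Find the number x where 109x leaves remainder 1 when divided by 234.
73

gcd(109, 234) = 1, so the inverse exists.
Extended Euclidean algorithm on (234, 109):
234 = 2 × 109 + 16  ⟹  16 = (1)·234 + (-2)·109
109 = 6 × 16 + 13  ⟹  13 = (-6)·234 + (13)·109
16 = 1 × 13 + 3  ⟹  3 = (7)·234 + (-15)·109
13 = 4 × 3 + 1  ⟹  1 = (-34)·234 + (73)·109
So (73)·109 ≡ 1 (mod 234), i.e. 109^(-1) ≡ 73 (mod 234).
Check: 109 × 73 = 7957 ≡ 1 (mod 234)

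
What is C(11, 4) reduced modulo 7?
1

Using Lucas' theorem:
Write n=11 and k=4 in base 7:
n in base 7: [1, 4]
k in base 7: [0, 4]
C(11,4) mod 7 = ∏ C(n_i, k_i) mod 7
Digit binomials (mod 7): C(1,0) = 1; C(4,4) = 1
Product: 1 × 1 = 1 ≡ 1 (mod 7)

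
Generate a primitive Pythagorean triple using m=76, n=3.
(5767, 456, 5785)

Euclid's formula: a = m² - n², b = 2mn, c = m² + n²
m = 76, n = 3
a = 76² - 3² = 5776 - 9 = 5767
b = 2 × 76 × 3 = 456
c = 76² + 3² = 5776 + 9 = 5785
Verification: 5767² + 456² = 33258289 + 207936 = 33466225 = 5785² ✓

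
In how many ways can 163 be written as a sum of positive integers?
142798995930

p(n) counts ways to write n as a sum of positive integers (order ignored).
Euler's pentagonal recurrence: p(k) = p(k-1) + p(k-2) - p(k-5) - p(k-7) + p(k-12) + p(k-15) - ... (offsets j(3j∓1)/2, signs ++--, p(0)=1, p(<0)=0).
DP table for k = 0..162: p(0)=1, p(1)=1, p(2)=2, p(3)=3, p(4)=5, p(5)=7, p(6)=11, p(7)=15, p(8)=22, p(9)=30, p(10)=42, p(11)=56, p(12)=77, p(13)=101, p(14)=135, p(15)=176, p(16)=231, p(17)=297, p(18)=385, p(19)=490, p(20)=627, p(21)=792, p(22)=1002, p(23)=1255, p(24)=1575, p(25)=1958, p(26)=2436, p(27)=3010, p(28)=3718, p(29)=4565, p(30)=5604, p(31)=6842, p(32)=8349, p(33)=10143, p(34)=12310, p(35)=14883, p(36)=17977, p(37)=21637, p(38)=26015, p(39)=31185, p(40)=37338, p(41)=44583, p(42)=53174, p(43)=63261, p(44)=75175, p(45)=89134, p(46)=105558, p(47)=124754, p(48)=147273, p(49)=173525, p(50)=204226, p(51)=239943, p(52)=281589, p(53)=329931, p(54)=386155, p(55)=451276, p(56)=526823, p(57)=614154, p(58)=715220, p(59)=831820, p(60)=966467, p(61)=1121505, p(62)=1300156, p(63)=1505499, p(64)=1741630, p(65)=2012558, p(66)=2323520, p(67)=2679689, p(68)=3087735, p(69)=3554345, p(70)=4087968, p(71)=4697205, p(72)=5392783, p(73)=6185689, p(74)=7089500, p(75)=8118264, p(76)=9289091, p(77)=10619863, p(78)=12132164, p(79)=13848650, p(80)=15796476, p(81)=18004327, p(82)=20506255, p(83)=23338469, p(84)=26543660, p(85)=30167357, p(86)=34262962, p(87)=38887673, p(88)=44108109, p(89)=49995925, p(90)=56634173, p(91)=64112359, p(92)=72533807, p(93)=82010177, p(94)=92669720, p(95)=104651419, p(96)=118114304, p(97)=133230930, p(98)=150198136, p(99)=169229875, p(100)=190569292, p(101)=214481126, p(102)=241265379, p(103)=271248950, p(104)=304801365, p(105)=342325709, p(106)=384276336, p(107)=431149389, p(108)=483502844, p(109)=541946240, p(110)=607163746, p(111)=679903203, p(112)=761002156, p(113)=851376628, p(114)=952050665, p(115)=1064144451, p(116)=1188908248, p(117)=1327710076, p(118)=1482074143, p(119)=1653668665, p(120)=1844349560, p(121)=2056148051, p(122)=2291320912, p(123)=2552338241, p(124)=2841940500, p(125)=3163127352, p(126)=3519222692, p(127)=3913864295, p(128)=4351078600, p(129)=4835271870, p(130)=5371315400, p(131)=5964539504, p(132)=6620830889, p(133)=7346629512, p(134)=8149040695, p(135)=9035836076, p(136)=10015581680, p(137)=11097645016, p(138)=12292341831, p(139)=13610949895, p(140)=15065878135, p(141)=16670689208, p(142)=18440293320, p(143)=20390982757, p(144)=22540654445, p(145)=24908858009, p(146)=27517052599, p(147)=30388671978, p(148)=33549419497, p(149)=37027355200, p(150)=40853235313, p(151)=45060624582, p(152)=49686288421, p(153)=54770336324, p(154)=60356673280, p(155)=66493182097, p(156)=73232243759, p(157)=80630964769, p(158)=88751778802, p(159)=97662728555, p(160)=107438159466, p(161)=118159068427, p(162)=129913904637.
Final step: p(163) = p(162) + p(161) - p(158) - p(156) + p(151) + p(148) - p(141) - p(137) + p(128) + p(123) - p(112) - p(106) + p(93) + p(86) - p(71) - p(63) + p(46) + p(37) - p(18) - p(8)
= 129913904637 + 118159068427 - 88751778802 - 73232243759 + 45060624582 + 33549419497 - 16670689208 - 11097645016 + 4351078600 + 2552338241 - 761002156 - 384276336 + 82010177 + 34262962 - 4697205 - 1505499 + 105558 + 21637 - 385 - 22
= 142798995930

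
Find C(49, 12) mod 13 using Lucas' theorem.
0

Using Lucas' theorem:
Write n=49 and k=12 in base 13:
n in base 13: [3, 10]
k in base 13: [0, 12]
C(49,12) mod 13 = ∏ C(n_i, k_i) mod 13
Digit binomials (mod 13): C(3,0) = 1; C(10,12) = 0 (k_i > n_i)
Product: 1 × 0 = 0 ≡ 0 (mod 13)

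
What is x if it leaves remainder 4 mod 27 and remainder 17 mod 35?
787

Using Chinese Remainder Theorem:
M = 27 × 35 = 945
M1 = 35, M2 = 27
y1 = 35^(-1) mod 27 = 17
y2 = 27^(-1) mod 35 = 13
x = (4×35×17 + 17×27×13) mod 945 = 787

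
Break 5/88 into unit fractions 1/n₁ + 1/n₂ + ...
1/18 + 1/792

Greedy algorithm:
5/88: ceiling(88/5) = 18, use 1/18
1/792: ceiling(792/1) = 792, use 1/792
Result: 5/88 = 1/18 + 1/792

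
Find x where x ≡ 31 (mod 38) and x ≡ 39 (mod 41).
449

Using Chinese Remainder Theorem:
M = 38 × 41 = 1558
M1 = 41, M2 = 38
y1 = 41^(-1) mod 38 = 13
y2 = 38^(-1) mod 41 = 27
x = (31×41×13 + 39×38×27) mod 1558 = 449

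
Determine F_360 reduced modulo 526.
284

Matrix identity: Q^n = [[F_(n+1), F_n], [F_n, F_(n-1)]] with Q = [[1,1],[1,0]].
n = 360 = 101101000₂. Square-and-multiply, entries mod 526:
Q^1 = [[1,1],[1,0]]
Q^2 = (Q^1)² = [[2,1],[1,1]]
Q^5 = (Q^2)²·Q = [[8,5],[5,3]]
Q^11 = (Q^5)²·Q = [[144,89],[89,55]]
Q^22 = (Q^11)² = [[253,353],[353,426]]
Q^45 = (Q^22)²·Q = [[141,310],[310,357]]
Q^90 = (Q^45)² = [[261,262],[262,525]]
Q^180 = (Q^90)² = [[5,266],[266,265]]
Q^360 = (Q^180)² = [[297,284],[284,13]]
F_360 mod 526 = Q^360[0][1] = 284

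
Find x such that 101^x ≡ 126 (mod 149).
97

Baby-step giant-step with step n = ⌈√149⌉ = 13.
Baby steps 101^j mod 149 (j:value) for j=0..12: 0:1, 1:101, 2:69, 3:115, 4:142, 5:38, 6:113, 7:89, 8:49, 9:32, 10:103, 11:122, 12:104.
Giant-step multiplier: 101^(-13) ≡ 101^(148-13) = 101^135 ≡ 147 (mod 149).
Giant steps γ_i = 126·147^i mod 149: γ_0=126, γ_1=46, γ_2=57, γ_3=35, γ_4=79, γ_5=140, γ_6=18, γ_7=113 (in table at j=6).
x = i·n + j = 7·13 + 6 = 97.
Check: 101^97 ≡ 126 (mod 149).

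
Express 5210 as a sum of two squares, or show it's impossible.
13² + 71² (a=13, b=71)

Factorization: 5210 = 2 × 5 × 521
By Fermat: n is sum of two squares iff every prime p ≡ 3 (mod 4) appears to even power.
All primes ≡ 3 (mod 4) appear to even power.
Search a = 0, 1, 2, … for 5210 - a² a perfect square: first hit at a = 13: 5210 - 169 = 5041 = 71².
5210 = 13² + 71² = 169 + 5041 ✓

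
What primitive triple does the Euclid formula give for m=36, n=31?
(335, 2232, 2257)

Euclid's formula: a = m² - n², b = 2mn, c = m² + n²
m = 36, n = 31
a = 36² - 31² = 1296 - 961 = 335
b = 2 × 36 × 31 = 2232
c = 36² + 31² = 1296 + 961 = 2257
Verification: 335² + 2232² = 112225 + 4981824 = 5094049 = 2257² ✓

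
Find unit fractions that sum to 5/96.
1/20 + 1/480

Greedy algorithm:
5/96: ceiling(96/5) = 20, use 1/20
1/480: ceiling(480/1) = 480, use 1/480
Result: 5/96 = 1/20 + 1/480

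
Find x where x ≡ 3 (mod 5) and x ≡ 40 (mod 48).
88

Using Chinese Remainder Theorem:
M = 5 × 48 = 240
M1 = 48, M2 = 5
y1 = 48^(-1) mod 5 = 2
y2 = 5^(-1) mod 48 = 29
x = (3×48×2 + 40×5×29) mod 240 = 88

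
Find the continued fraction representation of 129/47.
[2; 1, 2, 1, 11]

Euclidean algorithm steps:
129 = 2 × 47 + 35
47 = 1 × 35 + 12
35 = 2 × 12 + 11
12 = 1 × 11 + 1
11 = 11 × 1 + 0
Continued fraction: [2; 1, 2, 1, 11]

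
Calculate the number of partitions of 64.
1741630

p(n) counts ways to write n as a sum of positive integers (order ignored).
Euler's pentagonal recurrence: p(k) = p(k-1) + p(k-2) - p(k-5) - p(k-7) + p(k-12) + p(k-15) - ... (offsets j(3j∓1)/2, signs ++--, p(0)=1, p(<0)=0).
DP table for k = 0..63: p(0)=1, p(1)=1, p(2)=2, p(3)=3, p(4)=5, p(5)=7, p(6)=11, p(7)=15, p(8)=22, p(9)=30, p(10)=42, p(11)=56, p(12)=77, p(13)=101, p(14)=135, p(15)=176, p(16)=231, p(17)=297, p(18)=385, p(19)=490, p(20)=627, p(21)=792, p(22)=1002, p(23)=1255, p(24)=1575, p(25)=1958, p(26)=2436, p(27)=3010, p(28)=3718, p(29)=4565, p(30)=5604, p(31)=6842, p(32)=8349, p(33)=10143, p(34)=12310, p(35)=14883, p(36)=17977, p(37)=21637, p(38)=26015, p(39)=31185, p(40)=37338, p(41)=44583, p(42)=53174, p(43)=63261, p(44)=75175, p(45)=89134, p(46)=105558, p(47)=124754, p(48)=147273, p(49)=173525, p(50)=204226, p(51)=239943, p(52)=281589, p(53)=329931, p(54)=386155, p(55)=451276, p(56)=526823, p(57)=614154, p(58)=715220, p(59)=831820, p(60)=966467, p(61)=1121505, p(62)=1300156, p(63)=1505499.
Final step: p(64) = p(63) + p(62) - p(59) - p(57) + p(52) + p(49) - p(42) - p(38) + p(29) + p(24) - p(13) - p(7)
= 1505499 + 1300156 - 831820 - 614154 + 281589 + 173525 - 53174 - 26015 + 4565 + 1575 - 101 - 15
= 1741630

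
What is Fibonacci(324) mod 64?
48

Matrix identity: Q^n = [[F_(n+1), F_n], [F_n, F_(n-1)]] with Q = [[1,1],[1,0]].
n = 324 = 101000100₂. Square-and-multiply, entries mod 64:
Q^1 = [[1,1],[1,0]]
Q^2 = (Q^1)² = [[2,1],[1,1]]
Q^5 = (Q^2)²·Q = [[8,5],[5,3]]
Q^10 = (Q^5)² = [[25,55],[55,34]]
Q^20 = (Q^10)² = [[2,45],[45,21]]
Q^40 = (Q^20)² = [[45,11],[11,34]]
Q^81 = (Q^40)²·Q = [[7,34],[34,37]]
Q^162 = (Q^81)² = [[53,24],[24,29]]
Q^324 = (Q^162)² = [[57,48],[48,9]]
F_324 mod 64 = Q^324[0][1] = 48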